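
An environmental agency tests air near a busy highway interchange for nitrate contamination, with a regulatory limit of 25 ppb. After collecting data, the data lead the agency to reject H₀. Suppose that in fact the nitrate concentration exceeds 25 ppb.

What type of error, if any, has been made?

No error — this is a correct decision.

The conventional null hypothesis here is that the nitrate concentration is at or below 25 ppb (safe).
The test rejected a false H₀ — the decision matches the true state.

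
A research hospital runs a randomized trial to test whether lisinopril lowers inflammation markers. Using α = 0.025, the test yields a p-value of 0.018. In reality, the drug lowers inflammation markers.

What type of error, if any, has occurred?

The conventional null hypothesis is that the drug has no effect on inflammation markers.
Since p = 0.018 < α = 0.025, H₀ is rejected.
H₀ is false (actually the drug lowers inflammation markers).
The decision matches the true state — no error.

Neither — the decision is correct.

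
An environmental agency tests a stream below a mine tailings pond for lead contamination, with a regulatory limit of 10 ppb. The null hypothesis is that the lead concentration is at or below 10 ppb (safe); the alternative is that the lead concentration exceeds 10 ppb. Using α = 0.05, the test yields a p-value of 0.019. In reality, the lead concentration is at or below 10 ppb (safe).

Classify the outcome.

Type I error

Since p = 0.019 < α = 0.05, H₀ is rejected.
H₀ is true (actually the lead concentration is at or below 10 ppb (safe)).
Rejecting a true H₀ is a Type I error.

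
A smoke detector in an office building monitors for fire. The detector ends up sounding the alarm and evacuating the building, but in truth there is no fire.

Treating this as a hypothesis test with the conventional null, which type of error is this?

The null hypothesis here is that there is no fire.
'Sounding the alarm and evacuating the building' corresponds to rejecting H₀.
H₀ was rejected but H₀ is true — a Type I error (false positive).

Type I error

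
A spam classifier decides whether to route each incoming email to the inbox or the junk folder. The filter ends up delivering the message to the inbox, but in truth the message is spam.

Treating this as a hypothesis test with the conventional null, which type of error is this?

Type II error

The null hypothesis here is that the message is legitimate (not spam).
'Delivering the message to the inbox' corresponds to failing to reject H₀.
H₀ was not rejected but H₀ is false — a Type II error (false negative).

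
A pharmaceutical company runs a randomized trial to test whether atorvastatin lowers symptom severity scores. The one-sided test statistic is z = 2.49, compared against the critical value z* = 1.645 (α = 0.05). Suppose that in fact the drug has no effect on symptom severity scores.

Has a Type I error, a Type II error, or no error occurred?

The conventional null hypothesis is that the drug has no effect on symptom severity scores.
Since z = 2.49 > z* = 1.645, H₀ is rejected.
H₀ is true (actually the drug has no effect on symptom severity scores).
Rejecting a true H₀ is a Type I error.

Type I error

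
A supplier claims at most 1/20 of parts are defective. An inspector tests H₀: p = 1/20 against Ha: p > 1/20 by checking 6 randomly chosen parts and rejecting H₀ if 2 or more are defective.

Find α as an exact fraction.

83901/2560000

The significance level is the probability, assuming p = 1/20, of seeing 2 or more defectives in 6 draws.
α = 1 − P(S ≤ 1) = 1 − 2476099/2560000 = 83901/2560000.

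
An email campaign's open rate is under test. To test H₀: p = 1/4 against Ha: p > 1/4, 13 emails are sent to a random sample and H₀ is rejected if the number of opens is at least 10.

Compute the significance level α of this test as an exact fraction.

Under H₀, K ~ Binomial(13, 1/4), and α = P(K ≥ 10).
Adding the binomial terms for j = 10 through 13 with p = 1/4 yields 529/4194304.

529/4194304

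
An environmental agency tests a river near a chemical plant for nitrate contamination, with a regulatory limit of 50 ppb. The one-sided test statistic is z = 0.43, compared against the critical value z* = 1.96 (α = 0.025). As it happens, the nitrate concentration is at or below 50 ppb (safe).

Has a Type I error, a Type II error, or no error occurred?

No error — this is a correct decision.

The conventional null hypothesis is that the nitrate concentration is at or below 50 ppb (safe).
Since z = 0.43 ≤ z* = 1.96, H₀ is not rejected.
H₀ is true (actually the nitrate concentration is at or below 50 ppb (safe)).
The decision matches the true state — no error.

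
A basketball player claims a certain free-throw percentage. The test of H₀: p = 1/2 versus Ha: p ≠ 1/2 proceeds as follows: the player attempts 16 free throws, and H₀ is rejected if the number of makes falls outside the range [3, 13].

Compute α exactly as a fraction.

137/32768

The significance level is the null-hypothesis probability of the rejection region {≤2} ∪ {≥14}.
Each tail has probability (1 + 16 + 120)/65536; doubling gives α = 274/65536 = 137/32768.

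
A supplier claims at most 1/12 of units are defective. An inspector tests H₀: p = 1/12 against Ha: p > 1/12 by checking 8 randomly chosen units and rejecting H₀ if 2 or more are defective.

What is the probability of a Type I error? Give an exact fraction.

The significance level is the probability, assuming p = 1/12, of seeing 2 or more defectives in 8 draws.
Computing the lower-tail complement: 1 − 370256249/429981696 = 59725447/429981696.

59725447/429981696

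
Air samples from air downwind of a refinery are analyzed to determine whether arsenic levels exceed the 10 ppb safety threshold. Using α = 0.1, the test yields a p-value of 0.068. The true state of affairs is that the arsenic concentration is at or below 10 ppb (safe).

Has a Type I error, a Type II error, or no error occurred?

Type I error

The conventional null hypothesis is that the arsenic concentration is at or below 10 ppb (safe).
Since p = 0.068 < α = 0.1, H₀ is rejected.
H₀ is true (actually the arsenic concentration is at or below 10 ppb (safe)).
Rejecting a true H₀ is a Type I error.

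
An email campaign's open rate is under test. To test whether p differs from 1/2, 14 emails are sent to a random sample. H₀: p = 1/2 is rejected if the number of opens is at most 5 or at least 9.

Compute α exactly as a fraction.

3473/8192

α = P(X ≤ 5 or X ≥ 9 | p = 1/2), X ~ Binomial(14, 1/2).
The two tails are symmetric, so α = 2·(1 + 14 + 91 + 364 + 1001 + 2002)/2^14 = 6946/16384 = 3473/8192.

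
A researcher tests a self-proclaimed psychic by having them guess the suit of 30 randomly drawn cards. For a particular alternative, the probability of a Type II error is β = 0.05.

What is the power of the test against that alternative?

Power = 1 − β = 1 − 0.05 = 0.95.

0.95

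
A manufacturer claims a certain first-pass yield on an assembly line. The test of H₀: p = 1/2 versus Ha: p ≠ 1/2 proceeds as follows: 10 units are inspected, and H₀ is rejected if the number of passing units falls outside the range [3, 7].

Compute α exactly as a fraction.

7/64

The significance level is the null-hypothesis probability of the rejection region {≤2} ∪ {≥8}.
Each tail has probability (1 + 10 + 45)/1024; doubling gives α = 112/1024 = 7/64.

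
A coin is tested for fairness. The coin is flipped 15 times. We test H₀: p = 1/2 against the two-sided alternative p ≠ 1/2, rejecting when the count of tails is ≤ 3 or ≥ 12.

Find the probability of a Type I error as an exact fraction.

α = P(Y ≤ 3 or Y ≥ 12 | p = 1/2), Y ~ Binomial(15, 1/2).
By symmetry, α = 2·P(Y ≤ 3) = 2·(1 + 15 + 105 + 455)/32768 = 1152/32768 = 9/256.

9/256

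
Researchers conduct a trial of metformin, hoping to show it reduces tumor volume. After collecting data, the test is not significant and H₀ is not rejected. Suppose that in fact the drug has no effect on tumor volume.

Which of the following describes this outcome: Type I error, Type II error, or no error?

The conventional null hypothesis here is that the drug has no effect on tumor volume.
The test retained a true H₀ — the decision matches the true state.

No error (correct decision).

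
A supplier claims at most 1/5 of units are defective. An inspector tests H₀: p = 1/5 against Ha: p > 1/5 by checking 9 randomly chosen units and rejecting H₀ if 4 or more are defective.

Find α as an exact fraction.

167269/1953125

α = P(reject H₀ | H₀ true) = P(Y ≥ 4 | p = 1/5), Y ~ Binomial(9, 1/5).
α = 1 − P(Y ≤ 3) = 1 − 1785856/1953125 = 167269/1953125.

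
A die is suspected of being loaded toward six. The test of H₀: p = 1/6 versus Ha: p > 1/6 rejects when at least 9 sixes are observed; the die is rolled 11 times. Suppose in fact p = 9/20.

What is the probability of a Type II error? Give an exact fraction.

Under the alternative p = 9/20, X ~ Binomial(11, 9/20); β is the probability the test does not reject, P(X < 9).
Equivalently, β = 1 − P(X ≥ 9) = 8070737386943/8192000000000.

8070737386943/8192000000000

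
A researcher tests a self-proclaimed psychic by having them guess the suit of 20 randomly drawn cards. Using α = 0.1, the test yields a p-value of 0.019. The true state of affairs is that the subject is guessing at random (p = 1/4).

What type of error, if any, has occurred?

Type I error

The conventional null hypothesis is that the subject is guessing at random (p = 1/4).
Since p = 0.019 < α = 0.1, H₀ is rejected.
H₀ is true (actually the subject is guessing at random (p = 1/4)).
Rejecting a true H₀ is a Type I error.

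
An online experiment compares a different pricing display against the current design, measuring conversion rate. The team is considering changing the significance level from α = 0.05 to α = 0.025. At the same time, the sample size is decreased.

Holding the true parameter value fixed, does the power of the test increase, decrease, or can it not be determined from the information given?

It decreases.

A smaller α moves the rejection region further into the tail. With the alternative true, more outcomes now fall outside the rejection region, so failing to reject becomes more likely. With less data the test statistic is noisier; under Ha, more outcomes land inside the acceptance region. Both changes push β in the same direction.
Since power = 1 − β and β increases, power decreases.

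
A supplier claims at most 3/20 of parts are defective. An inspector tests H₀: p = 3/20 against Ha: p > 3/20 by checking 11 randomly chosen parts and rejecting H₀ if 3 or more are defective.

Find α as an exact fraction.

9059861222307/40960000000000

Under H₀, K ~ Binomial(11, 3/20); the Type I error rate is P(K ≥ 3).
Computing the lower-tail complement: 1 − 31900138777693/40960000000000 = 9059861222307/40960000000000.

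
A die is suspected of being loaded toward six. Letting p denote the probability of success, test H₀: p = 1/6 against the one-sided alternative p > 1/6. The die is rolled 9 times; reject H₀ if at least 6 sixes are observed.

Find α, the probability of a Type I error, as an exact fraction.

The Type I error probability is α = P(S ≥ 6) computed under H₀, where S ~ Binomial(9, 1/6).
Summing C(9,j)(1/6)^j(5/6)^{9−j} for j = 6,…,9 gives 5723/5038848.

5723/5038848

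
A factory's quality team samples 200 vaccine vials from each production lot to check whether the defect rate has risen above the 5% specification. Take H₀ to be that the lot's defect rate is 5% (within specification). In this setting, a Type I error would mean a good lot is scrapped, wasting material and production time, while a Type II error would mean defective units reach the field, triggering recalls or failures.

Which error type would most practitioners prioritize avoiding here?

Type II error

The Type II consequence (defective units reach the field, triggering recalls or failures) is more severe than the Type I consequence (a good lot is scrapped, wasting material and production time).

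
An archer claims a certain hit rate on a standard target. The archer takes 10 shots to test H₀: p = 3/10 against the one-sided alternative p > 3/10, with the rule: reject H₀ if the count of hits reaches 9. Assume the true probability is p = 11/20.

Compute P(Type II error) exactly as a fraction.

10001847283209/10240000000000

A Type II error is failing to reject when Ha holds: with p = 11/20, β = P(S ≤ 8).
Equivalently, β = 1 − P(S ≥ 9) = 10001847283209/10240000000000.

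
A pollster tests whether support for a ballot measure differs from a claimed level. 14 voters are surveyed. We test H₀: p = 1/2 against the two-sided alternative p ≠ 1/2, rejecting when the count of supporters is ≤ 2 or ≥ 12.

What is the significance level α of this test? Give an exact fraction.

53/4096

Under H₀, X ~ Binomial(14, 1/2); α is the probability of landing in either tail, P(X ≤ 2) + P(X ≥ 12).
Each tail has probability (1 + 14 + 91)/16384; doubling gives α = 212/16384 = 53/4096.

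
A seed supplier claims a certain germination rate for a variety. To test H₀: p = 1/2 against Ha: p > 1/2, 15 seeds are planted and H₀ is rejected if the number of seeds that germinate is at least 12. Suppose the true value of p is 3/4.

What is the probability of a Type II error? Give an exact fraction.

144609703/268435456

A Type II error is failing to reject when Ha holds: with p = 3/4, β = P(Y ≤ 11).
Summing C(15,j)·(3/4)^j·(1/4)^{15-j} for j = 0..11 gives 144609703/268435456.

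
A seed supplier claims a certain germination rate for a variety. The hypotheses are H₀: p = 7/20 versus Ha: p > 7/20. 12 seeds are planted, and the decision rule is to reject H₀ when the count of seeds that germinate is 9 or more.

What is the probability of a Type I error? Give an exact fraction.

4595509118767/819200000000000

The Type I error probability is α = P(K ≥ 9) computed under H₀, where K ~ Binomial(12, 7/20).
P(K ≥ 9) = Σ_{j=9}^{12} C(12,j)·(7/20)^j·(13/20)^{12-j} = 4595509118767/819200000000000.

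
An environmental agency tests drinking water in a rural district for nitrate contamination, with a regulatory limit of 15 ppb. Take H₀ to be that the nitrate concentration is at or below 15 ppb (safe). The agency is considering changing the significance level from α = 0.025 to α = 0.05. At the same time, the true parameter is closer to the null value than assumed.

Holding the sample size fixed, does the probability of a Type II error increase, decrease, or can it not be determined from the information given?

The first change alone would make β decrease; the second alone would make β increase. Which effect dominates depends on the magnitudes, which are not given.

Cannot be determined from the information given.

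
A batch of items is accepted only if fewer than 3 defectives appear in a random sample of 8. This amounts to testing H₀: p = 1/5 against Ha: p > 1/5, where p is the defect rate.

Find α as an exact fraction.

79329/390625

Under H₀, K ~ Binomial(8, 1/5); the Type I error rate is P(K ≥ 3).
Via the complement, α = 1 − Σ_{j=0}^{2} C(8,j)(1/5)^j(4/5)^{8-j} = 79329/390625.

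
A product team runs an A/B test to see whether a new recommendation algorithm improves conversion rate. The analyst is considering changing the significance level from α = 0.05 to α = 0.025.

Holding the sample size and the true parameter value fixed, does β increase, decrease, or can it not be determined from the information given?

It increases.

Tightening α shrinks the rejection region. When Ha holds, fewer sample outcomes clear the stricter threshold, so more fall in the acceptance region.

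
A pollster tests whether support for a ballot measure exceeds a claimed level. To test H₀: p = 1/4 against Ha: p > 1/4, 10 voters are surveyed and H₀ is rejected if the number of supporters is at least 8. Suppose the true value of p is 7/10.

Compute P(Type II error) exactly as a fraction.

A Type II error is failing to reject when Ha holds: with p = 7/10, β = P(X ≤ 7).
Summing C(10,j)·(7/10)^j·(3/10)^{10-j} for j = 0..7 gives 771521517/1250000000.

771521517/1250000000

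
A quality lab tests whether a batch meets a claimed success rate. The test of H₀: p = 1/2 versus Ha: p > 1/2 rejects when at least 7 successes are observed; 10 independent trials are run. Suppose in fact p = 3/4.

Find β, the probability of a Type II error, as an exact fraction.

A Type II error is failing to reject when Ha holds: with p = 3/4, β = P(K ≤ 6).
Summing C(10,j)·(3/4)^j·(1/4)^{10-j} for j = 0..6 gives 58753/262144.

58753/262144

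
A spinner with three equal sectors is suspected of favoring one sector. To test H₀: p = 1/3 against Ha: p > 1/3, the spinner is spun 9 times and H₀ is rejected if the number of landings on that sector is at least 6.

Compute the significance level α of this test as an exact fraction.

835/19683

Under H₀, K ~ Binomial(9, 1/3), and α = P(K ≥ 6).
P(K ≥ 6) = Σ_{j=6}^{9} C(9,j)·(1/3)^j·(2/3)^{9-j} = 835/19683.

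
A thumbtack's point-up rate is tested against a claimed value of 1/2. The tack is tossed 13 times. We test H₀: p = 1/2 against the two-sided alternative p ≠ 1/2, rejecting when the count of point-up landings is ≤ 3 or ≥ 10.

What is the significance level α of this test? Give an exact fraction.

The significance level is the null-hypothesis probability of the rejection region {≤3} ∪ {≥10}.
By symmetry, α = 2·P(X ≤ 3) = 2·(1 + 13 + 78 + 286)/8192 = 756/8192 = 189/2048.

189/2048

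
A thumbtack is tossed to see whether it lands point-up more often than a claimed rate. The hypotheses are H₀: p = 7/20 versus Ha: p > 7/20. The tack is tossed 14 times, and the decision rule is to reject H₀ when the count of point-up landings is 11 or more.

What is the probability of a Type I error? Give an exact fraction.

The Type I error probability is α = P(Y ≥ 11) computed under H₀, where Y ~ Binomial(14, 7/20).
P(Y ≥ 11) = Σ_{j=11}^{14} C(14,j)·(7/20)^j·(13/20)^{14-j} = 906230596911073/819200000000000000.

906230596911073/819200000000000000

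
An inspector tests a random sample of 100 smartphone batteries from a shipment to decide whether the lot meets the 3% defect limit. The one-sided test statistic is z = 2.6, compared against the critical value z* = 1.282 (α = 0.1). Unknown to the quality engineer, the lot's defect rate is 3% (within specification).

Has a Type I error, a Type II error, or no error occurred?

The conventional null hypothesis is that the lot's defect rate is 3% (within specification).
Since z = 2.6 > z* = 1.282, H₀ is rejected.
H₀ is true (actually the lot's defect rate is 3% (within specification)).
Rejecting a true H₀ is a Type I error.

Type I error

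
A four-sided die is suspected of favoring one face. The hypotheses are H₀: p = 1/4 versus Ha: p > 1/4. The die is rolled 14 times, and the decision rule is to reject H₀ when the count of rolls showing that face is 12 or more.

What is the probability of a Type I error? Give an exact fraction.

431/134217728

The Type I error probability is α = P(Y ≥ 12) computed under H₀, where Y ~ Binomial(14, 1/4).
Adding the binomial terms for j = 12 through 14 with p = 1/4 yields 431/134217728.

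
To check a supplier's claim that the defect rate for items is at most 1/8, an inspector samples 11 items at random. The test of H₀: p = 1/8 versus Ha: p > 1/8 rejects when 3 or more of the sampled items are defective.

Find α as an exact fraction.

Under H₀, K ~ Binomial(11, 1/8); the Type I error rate is P(K ≥ 3).
Computing the lower-tail complement: 1 − 7304002867/8589934592 = 1285931725/8589934592.

1285931725/8589934592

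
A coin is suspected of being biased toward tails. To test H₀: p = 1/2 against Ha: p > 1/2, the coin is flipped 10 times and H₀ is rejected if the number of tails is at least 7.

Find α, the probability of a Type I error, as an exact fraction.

11/64

The Type I error probability is α = P(Y ≥ 7) computed under H₀, where Y ~ Binomial(10, 1/2).
P(Y ≥ 7) = [C(10,7) + C(10,8) + C(10,9) + C(10,10)] / 2^10 = (120 + 45 + 10 + 1) / 1024 = 176/1024 = 11/64.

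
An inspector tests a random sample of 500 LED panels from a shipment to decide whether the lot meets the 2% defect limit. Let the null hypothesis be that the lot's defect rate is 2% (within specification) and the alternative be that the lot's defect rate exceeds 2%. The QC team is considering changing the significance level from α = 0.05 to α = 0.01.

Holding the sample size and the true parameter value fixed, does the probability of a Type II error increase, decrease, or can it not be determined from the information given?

It increases.

Lowering α raises the bar for rejection; under Ha, the test now fails to reject on outcomes it previously would have rejected.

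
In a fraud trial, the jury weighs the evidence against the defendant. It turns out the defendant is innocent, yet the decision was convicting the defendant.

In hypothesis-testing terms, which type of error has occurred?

The null hypothesis here is that the defendant is innocent.
'Convicting the defendant' corresponds to rejecting H₀.
H₀ was rejected but H₀ is true — a Type I error (false positive).

Type I error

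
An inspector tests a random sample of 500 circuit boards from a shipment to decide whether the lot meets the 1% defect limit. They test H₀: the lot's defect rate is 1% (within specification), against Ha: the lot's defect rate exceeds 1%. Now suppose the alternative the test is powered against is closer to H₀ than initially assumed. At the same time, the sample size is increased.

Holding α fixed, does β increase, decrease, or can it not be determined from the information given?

Cannot be determined from the information given.

The first change alone would make β increase; the second alone would make β decrease. Which effect dominates depends on the magnitudes, which are not given.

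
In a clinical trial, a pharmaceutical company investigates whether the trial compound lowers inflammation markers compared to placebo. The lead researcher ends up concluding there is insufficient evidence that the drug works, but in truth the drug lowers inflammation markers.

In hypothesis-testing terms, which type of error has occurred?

The null hypothesis here is that the drug has no effect on inflammation markers.
'Concluding there is insufficient evidence that the drug works' corresponds to failing to reject H₀.
H₀ was not rejected but H₀ is false — a Type II error (false negative).

Type II error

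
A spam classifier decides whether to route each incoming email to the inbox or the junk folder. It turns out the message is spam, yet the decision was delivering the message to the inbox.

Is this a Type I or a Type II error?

The null hypothesis here is that the message is legitimate (not spam).
'Delivering the message to the inbox' corresponds to failing to reject H₀.
H₀ was not rejected but H₀ is false — a Type II error (false negative).

Type II error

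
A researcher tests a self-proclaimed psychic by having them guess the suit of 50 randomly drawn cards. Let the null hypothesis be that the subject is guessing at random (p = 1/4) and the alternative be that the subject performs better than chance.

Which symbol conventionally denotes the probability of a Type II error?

β

P(Type II error) = P(fail to reject H₀ | H₀ false) = β.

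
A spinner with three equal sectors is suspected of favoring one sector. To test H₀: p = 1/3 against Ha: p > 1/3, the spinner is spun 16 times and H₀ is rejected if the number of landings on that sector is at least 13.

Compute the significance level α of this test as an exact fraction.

4993/43046721

Under H₀, X ~ Binomial(16, 1/3), and α = P(X ≥ 13).
P(X ≥ 13) = Σ_{j=13}^{16} C(16,j)·(1/3)^j·(2/3)^{16-j} = 4993/43046721.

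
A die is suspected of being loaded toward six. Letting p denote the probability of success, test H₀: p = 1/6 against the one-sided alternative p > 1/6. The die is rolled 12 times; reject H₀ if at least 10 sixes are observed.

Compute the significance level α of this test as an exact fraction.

1711/2176782336

α = P(reject H₀ | H₀ true) = P(K ≥ 10 | p = 1/6), with K ~ Binomial(12, 1/6).
Summing C(12,j)(1/6)^j(5/6)^{12−j} for j = 10,…,12 gives 1711/2176782336.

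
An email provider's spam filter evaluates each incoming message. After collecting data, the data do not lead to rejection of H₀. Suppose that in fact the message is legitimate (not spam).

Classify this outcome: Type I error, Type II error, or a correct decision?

The conventional null hypothesis here is that the message is legitimate (not spam).
The test retained a true H₀ — the decision matches the true state.

Neither — the decision is correct.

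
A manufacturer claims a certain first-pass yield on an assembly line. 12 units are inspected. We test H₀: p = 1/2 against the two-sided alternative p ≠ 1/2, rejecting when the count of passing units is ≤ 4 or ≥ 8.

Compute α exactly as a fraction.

The significance level is the null-hypothesis probability of the rejection region {≤4} ∪ {≥8}.
The two tails are symmetric, so α = 2·(1 + 12 + 66 + 220 + 495)/2^12 = 1588/4096 = 397/1024.

397/1024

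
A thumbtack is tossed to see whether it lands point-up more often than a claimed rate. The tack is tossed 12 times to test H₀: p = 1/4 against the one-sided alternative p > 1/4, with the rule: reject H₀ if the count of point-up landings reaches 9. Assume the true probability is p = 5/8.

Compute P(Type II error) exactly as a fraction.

β = P(fail to reject H₀ | Ha true) = P(K ≤ 8 | p = 5/8), K ~ Binomial(12, 5/8).
Adding the binomial probabilities P(K=0)+…+P(K=8) at p = 5/8 gives 49315179861/68719476736.

49315179861/68719476736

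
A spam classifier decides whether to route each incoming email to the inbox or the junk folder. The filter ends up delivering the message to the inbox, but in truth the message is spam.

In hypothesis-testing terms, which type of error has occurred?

The null hypothesis here is that the message is legitimate (not spam).
'Delivering the message to the inbox' corresponds to failing to reject H₀.
H₀ was not rejected but H₀ is false — a Type II error (false negative).

Type II error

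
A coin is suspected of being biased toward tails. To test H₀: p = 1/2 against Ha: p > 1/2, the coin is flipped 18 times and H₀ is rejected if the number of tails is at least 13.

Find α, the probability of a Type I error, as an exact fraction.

1577/32768

The Type I error probability is α = P(Y ≥ 13) computed under H₀, where Y ~ Binomial(18, 1/2).
Summing the upper tail: (8568 + 3060 + 816 + 153 + 18 + 1) / 2^18 = 12616/262144 = 1577/32768.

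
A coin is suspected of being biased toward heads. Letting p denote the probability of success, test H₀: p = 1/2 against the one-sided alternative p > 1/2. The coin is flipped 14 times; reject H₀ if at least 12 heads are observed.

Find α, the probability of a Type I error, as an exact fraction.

53/8192

α = P(reject H₀ | H₀ true) = P(K ≥ 12 | p = 1/2), with K ~ Binomial(14, 1/2).
That's C(14,12) + C(14,13) + C(14,14) over 2^14, i.e. (91 + 14 + 1)/16384 = 106/16384 = 53/8192.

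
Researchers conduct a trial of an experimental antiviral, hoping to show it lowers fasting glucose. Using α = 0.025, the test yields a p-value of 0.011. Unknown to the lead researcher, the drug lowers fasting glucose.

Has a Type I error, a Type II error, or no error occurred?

Neither — the decision is correct.

The conventional null hypothesis is that the drug has no effect on fasting glucose.
Since p = 0.011 < α = 0.025, H₀ is rejected.
H₀ is false (actually the drug lowers fasting glucose).
The decision matches the true state — no error.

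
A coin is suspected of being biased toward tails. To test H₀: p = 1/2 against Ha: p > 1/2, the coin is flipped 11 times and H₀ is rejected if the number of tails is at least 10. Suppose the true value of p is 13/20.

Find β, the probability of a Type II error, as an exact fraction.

Under the alternative p = 13/20, K ~ Binomial(11, 13/20); β is the probability the test does not reject, P(K < 10).
Summing C(11,j)·(13/20)^j·(7/20)^{11-j} for j = 0..9 gives 19239273573359/20480000000000.

19239273573359/20480000000000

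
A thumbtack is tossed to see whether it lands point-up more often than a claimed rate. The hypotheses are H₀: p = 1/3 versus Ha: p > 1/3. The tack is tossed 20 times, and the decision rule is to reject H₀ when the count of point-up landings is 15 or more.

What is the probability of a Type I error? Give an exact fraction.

64841/387420489

α = P(reject H₀ | H₀ true) = P(X ≥ 15 | p = 1/3), with X ~ Binomial(20, 1/3).
Summing C(20,j)(1/3)^j(2/3)^{20−j} for j = 15,…,20 gives 64841/387420489.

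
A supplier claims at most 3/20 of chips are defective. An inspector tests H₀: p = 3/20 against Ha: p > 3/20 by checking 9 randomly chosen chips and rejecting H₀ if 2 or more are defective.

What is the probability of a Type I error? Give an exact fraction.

α = P(reject H₀ | H₀ true) = P(K ≥ 2 | p = 3/20), K ~ Binomial(9, 3/20).
Computing the lower-tail complement: 1 − 76733331851/128000000000 = 51266668149/128000000000.

51266668149/128000000000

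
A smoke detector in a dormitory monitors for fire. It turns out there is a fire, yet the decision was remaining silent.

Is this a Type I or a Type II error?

Type II error

The null hypothesis here is that there is no fire.
'Remaining silent' corresponds to failing to reject H₀.
H₀ was not rejected but H₀ is false — a Type II error (false negative).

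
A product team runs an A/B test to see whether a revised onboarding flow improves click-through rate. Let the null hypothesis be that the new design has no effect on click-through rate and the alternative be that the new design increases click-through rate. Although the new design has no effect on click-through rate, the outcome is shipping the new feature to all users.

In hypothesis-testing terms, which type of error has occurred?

'Shipping the new feature to all users' corresponds to rejecting H₀.
H₀ was rejected but H₀ is true — a Type I error (false positive).

Type I error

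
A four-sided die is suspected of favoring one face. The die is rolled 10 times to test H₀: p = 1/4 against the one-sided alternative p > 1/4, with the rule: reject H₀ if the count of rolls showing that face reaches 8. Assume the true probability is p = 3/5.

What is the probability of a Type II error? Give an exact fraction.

8131936/9765625

β = P(fail to reject H₀ | Ha true) = P(X ≤ 7 | p = 3/5), X ~ Binomial(10, 3/5).
Summing C(10,j)·(3/5)^j·(2/5)^{10-j} for j = 0..7 gives 8131936/9765625.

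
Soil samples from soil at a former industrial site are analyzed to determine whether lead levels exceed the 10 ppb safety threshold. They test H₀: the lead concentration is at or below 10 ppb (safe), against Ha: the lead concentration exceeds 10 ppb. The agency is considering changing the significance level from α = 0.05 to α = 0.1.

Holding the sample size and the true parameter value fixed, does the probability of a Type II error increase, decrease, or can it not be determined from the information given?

With a larger α the critical value moves toward the center, so more of the Ha sampling distribution lies in the rejection region.

It decreases.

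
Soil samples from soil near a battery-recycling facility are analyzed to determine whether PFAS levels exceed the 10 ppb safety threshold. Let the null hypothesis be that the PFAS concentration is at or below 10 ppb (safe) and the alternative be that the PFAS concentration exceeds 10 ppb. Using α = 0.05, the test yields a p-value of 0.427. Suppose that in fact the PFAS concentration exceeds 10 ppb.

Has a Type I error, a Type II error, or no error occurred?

Type II error

Since p = 0.427 ≥ α = 0.05, H₀ is not rejected.
H₀ is false (actually the PFAS concentration exceeds 10 ppb).
Failing to reject a false H₀ is a Type II error.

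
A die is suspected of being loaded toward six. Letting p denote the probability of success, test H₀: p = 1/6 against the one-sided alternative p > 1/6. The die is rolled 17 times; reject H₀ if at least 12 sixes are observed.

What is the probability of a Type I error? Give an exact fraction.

3485581/2821109907456

α = P(reject H₀ | H₀ true) = P(S ≥ 12 | p = 1/6), with S ~ Binomial(17, 1/6).
Summing C(17,j)(1/6)^j(5/6)^{17−j} for j = 12,…,17 gives 3485581/2821109907456.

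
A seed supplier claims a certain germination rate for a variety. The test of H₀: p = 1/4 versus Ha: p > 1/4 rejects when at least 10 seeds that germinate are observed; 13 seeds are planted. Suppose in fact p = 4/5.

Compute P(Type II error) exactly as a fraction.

Under the alternative p = 4/5, S ~ Binomial(13, 4/5); β is the probability the test does not reject, P(S < 10).
Adding the binomial probabilities P(S=0)+…+P(S=9) at p = 4/5 gives 61688401/244140625.

61688401/244140625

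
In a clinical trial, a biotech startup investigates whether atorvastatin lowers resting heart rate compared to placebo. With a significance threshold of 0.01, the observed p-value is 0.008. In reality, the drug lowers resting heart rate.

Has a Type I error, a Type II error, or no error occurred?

No error — this is a correct decision.

The conventional null hypothesis is that the drug has no effect on resting heart rate.
Since p = 0.008 < α = 0.01, H₀ is rejected.
H₀ is false (actually the drug lowers resting heart rate).
The decision matches the true state — no error.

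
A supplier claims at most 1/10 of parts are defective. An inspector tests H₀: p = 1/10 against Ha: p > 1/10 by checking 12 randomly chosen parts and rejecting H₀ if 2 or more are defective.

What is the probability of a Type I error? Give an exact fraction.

α = P(reject H₀ | H₀ true) = P(S ≥ 2 | p = 1/10), S ~ Binomial(12, 1/10).
α = 1 − P(S ≤ 1) = 1 − 659002251789/1000000000000 = 340997748211/1000000000000.

340997748211/1000000000000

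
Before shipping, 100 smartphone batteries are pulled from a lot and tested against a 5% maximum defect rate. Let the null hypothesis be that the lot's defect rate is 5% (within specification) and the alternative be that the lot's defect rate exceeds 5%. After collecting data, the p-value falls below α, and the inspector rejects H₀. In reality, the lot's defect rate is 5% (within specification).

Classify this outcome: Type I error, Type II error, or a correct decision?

Type I error

H₀ was rejected, but H₀ is actually true.
Rejecting a true null hypothesis is a Type I error (false positive).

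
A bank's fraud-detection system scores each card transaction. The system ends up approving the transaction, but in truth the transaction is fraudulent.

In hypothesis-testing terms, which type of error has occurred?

The null hypothesis here is that the transaction is legitimate.
'Approving the transaction' corresponds to failing to reject H₀.
H₀ was not rejected but H₀ is false — a Type II error (false negative).

Type II error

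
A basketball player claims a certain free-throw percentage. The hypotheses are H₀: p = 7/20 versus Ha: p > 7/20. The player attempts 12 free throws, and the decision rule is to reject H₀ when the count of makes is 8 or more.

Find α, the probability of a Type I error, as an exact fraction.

10447854386753/409600000000000

The Type I error probability is α = P(K ≥ 8) computed under H₀, where K ~ Binomial(12, 7/20).
Adding the binomial terms for j = 8 through 12 with p = 7/20 yields 10447854386753/409600000000000.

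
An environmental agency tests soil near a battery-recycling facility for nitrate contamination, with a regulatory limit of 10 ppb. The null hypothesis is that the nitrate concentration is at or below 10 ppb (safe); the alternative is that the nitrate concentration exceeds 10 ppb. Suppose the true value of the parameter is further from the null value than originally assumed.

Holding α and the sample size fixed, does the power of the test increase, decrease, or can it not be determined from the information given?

It increases.

A larger true effect moves the Ha sampling distribution further from the H₀ critical value, making rejection more likely when Ha is true.
Since power = 1 − β and β decreases, power increases.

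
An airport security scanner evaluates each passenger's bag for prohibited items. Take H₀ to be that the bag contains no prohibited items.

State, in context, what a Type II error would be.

A Type II error is failing to reject H₀ when H₀ is false.
Here that means letting the bag through when actually the bag contains a prohibited item.

A Type II error would mean concluding that the bag contains no prohibited items (or at least failing to establish that the bag contains a prohibited item) when in fact the bag contains a prohibited item.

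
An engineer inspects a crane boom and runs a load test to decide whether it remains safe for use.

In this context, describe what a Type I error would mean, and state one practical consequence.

A Type I error would mean concluding that the structure is structurally deficient when in fact the structure meets the required load capacity (safe). Consequence: a sound structure is closed unnecessarily, at significant cost and disruption.

With the conventional null hypothesis that the structure meets the required load capacity (safe):
A Type I error is rejecting H₀ when H₀ is true.
Here that means closing the structure for repairs when actually the structure meets the required load capacity (safe).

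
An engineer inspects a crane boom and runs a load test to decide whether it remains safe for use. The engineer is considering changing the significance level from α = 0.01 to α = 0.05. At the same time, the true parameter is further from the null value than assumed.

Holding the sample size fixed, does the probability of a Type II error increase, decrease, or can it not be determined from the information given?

It decreases.

Relaxing α lowers the evidence threshold; under Ha, outcomes that previously fell short now trigger rejection. A bigger departure from H₀ is easier for the test to detect, so it fails to reject less often. Both changes push β in the same direction.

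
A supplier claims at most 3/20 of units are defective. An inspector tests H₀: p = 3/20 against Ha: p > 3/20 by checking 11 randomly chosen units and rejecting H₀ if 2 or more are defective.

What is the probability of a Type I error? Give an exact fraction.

2080006099551/4096000000000

α = P(reject H₀ | H₀ true) = P(S ≥ 2 | p = 3/20), S ~ Binomial(11, 3/20).
Via the complement, α = 1 − Σ_{j=0}^{1} C(11,j)(3/20)^j(17/20)^{11-j} = 2080006099551/4096000000000.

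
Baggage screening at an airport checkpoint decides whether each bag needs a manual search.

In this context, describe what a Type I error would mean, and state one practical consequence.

With the conventional null hypothesis that the bag contains no prohibited items:
A Type I error is rejecting H₀ when H₀ is true.
Here that means flagging the bag for a manual search when actually the bag contains no prohibited items.

A Type I error would mean concluding that the bag contains a prohibited item when in fact the bag contains no prohibited items. Consequence: a harmless bag is searched, delaying the passenger.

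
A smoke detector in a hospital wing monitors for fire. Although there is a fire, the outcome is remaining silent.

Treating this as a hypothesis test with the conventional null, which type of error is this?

The null hypothesis here is that there is no fire.
'Remaining silent' corresponds to failing to reject H₀.
H₀ was not rejected but H₀ is false — a Type II error (false negative).

Type II error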